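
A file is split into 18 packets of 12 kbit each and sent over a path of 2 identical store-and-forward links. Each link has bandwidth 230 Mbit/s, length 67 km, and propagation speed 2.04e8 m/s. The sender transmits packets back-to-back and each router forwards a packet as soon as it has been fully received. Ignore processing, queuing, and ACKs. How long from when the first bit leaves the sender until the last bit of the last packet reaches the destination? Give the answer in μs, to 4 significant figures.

1648 μs

Per-hop transmission t_tx = L/R = 12000/230000000 = 52.1739 μs.
Per-hop propagation t_prop = 67000/204000000 = 328.431 μs.
Pipeline fill: first packet needs 2·t_tx to clear all hops; remaining 17 packets each add one t_tx.
Total = (2+18-1)·t_tx + 2·t_prop = 19·52.1739 + 2·328.431 = 1648 μs.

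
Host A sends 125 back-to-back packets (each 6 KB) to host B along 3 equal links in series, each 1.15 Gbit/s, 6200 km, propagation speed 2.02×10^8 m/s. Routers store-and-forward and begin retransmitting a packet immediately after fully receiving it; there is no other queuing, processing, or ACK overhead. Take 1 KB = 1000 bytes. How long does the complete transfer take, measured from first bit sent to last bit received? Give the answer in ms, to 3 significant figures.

97.4 ms

Per-hop transmission t_tx = L/R = 48000/1150000000 = 0.0417391 ms.
Per-hop propagation t_prop = 6200000/202000000 = 30.6931 ms.
Pipeline fill: first packet needs 3·t_tx to clear all hops; remaining 124 packets each add one t_tx.
Total = (3+125-1)·t_tx + 3·t_prop = 127·0.0417391 + 3·30.6931 = 97.4 ms.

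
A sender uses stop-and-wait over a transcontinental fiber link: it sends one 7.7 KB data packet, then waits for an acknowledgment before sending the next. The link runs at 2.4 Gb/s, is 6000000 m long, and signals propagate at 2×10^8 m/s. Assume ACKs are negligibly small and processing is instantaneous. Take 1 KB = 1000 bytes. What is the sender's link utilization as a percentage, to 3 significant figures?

0.0428 %

t_tx = L/R = 61600/2400000000 = 2.56667e-05 s.
t_prop = 6000000/200000000 = 0.03 s; RTT = 0.06 s.
Cycle = t_tx + RTT = 0.0600257 s.
Utilization = t_tx / cycle = 2.56667e-05/0.0600257 = 0.0428 %.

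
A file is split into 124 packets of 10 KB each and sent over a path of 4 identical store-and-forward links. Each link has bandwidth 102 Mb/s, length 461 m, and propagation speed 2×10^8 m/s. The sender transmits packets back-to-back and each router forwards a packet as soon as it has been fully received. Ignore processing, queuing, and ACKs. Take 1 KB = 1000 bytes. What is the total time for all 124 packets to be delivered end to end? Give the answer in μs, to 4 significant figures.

99620 μs

Per-hop transmission t_tx = L/R = 80000/102000000 = 784.314 μs.
Per-hop propagation t_prop = 461/200000000 = 2.305 μs.
Pipeline fill: first packet needs 4·t_tx to clear all hops; remaining 123 packets each add one t_tx.
Total = (4+124-1)·t_tx + 4·t_prop = 127·784.314 + 4·2.305 = 99620 μs.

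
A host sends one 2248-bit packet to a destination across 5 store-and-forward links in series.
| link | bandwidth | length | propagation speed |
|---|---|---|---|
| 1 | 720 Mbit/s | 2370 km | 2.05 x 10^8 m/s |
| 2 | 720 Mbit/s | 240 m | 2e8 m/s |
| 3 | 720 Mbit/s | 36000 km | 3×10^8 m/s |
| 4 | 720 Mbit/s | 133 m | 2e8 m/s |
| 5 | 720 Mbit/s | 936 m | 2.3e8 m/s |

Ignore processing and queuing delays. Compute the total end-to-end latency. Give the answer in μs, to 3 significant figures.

132000 μs

Transmission delay per hop = L/R = 2248/720000000 = 3.12222 μs; 5 hops → 15.6111 μs.
Propagation delays (d/s per hop): 11561, 1.2, 120000, 0.665, 4.06957 μs; sum = 131567 μs.
End-to-end = 132000 μs.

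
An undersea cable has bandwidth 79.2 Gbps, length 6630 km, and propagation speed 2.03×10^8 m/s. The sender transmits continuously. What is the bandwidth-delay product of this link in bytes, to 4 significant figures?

323300000 bytes

Propagation delay = 6630000 / 2.03e+08 = 0.0326601 s.
BDP = R × t_prop = 79200000000 × 0.0326601 = 2586680000 bits.
In bytes: 2586680000/8 = 323300000 bytes.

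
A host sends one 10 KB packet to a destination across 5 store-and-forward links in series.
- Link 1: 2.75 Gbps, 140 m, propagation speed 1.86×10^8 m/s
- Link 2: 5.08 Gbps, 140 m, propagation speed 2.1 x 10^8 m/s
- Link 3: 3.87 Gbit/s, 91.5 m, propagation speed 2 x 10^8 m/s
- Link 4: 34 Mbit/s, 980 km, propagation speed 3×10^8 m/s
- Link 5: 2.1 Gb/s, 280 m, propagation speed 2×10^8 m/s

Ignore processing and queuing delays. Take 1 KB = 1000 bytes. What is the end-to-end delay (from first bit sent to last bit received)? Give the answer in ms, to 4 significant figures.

L = 80000 bits.
Transmission delays (L/R per hop): 0.0290909, 0.015748, 0.0206718, 2.35294, 0.0380952 ms; sum = 2.45655 ms.
Propagation delays (d/s per hop): 0.000752688, 0.000666667, 0.0004575, 3.26667, 0.0014 ms; sum = 3.26994 ms.
End-to-end = 5.726 ms.

5.726 ms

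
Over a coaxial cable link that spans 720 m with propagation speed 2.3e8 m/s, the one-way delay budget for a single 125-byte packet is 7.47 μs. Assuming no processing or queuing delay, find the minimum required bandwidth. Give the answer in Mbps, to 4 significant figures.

230.4 Mbps

L = 1000 bits.
Propagation delay = 720 / 2.3e+08 = 3.13043 μs.
Transmission budget = 7.47 − 3.13043 = 4.33957 μs.
R ≥ L / t_tx = 1000 bits / 4.33957e-06 s = 230.4 Mbps.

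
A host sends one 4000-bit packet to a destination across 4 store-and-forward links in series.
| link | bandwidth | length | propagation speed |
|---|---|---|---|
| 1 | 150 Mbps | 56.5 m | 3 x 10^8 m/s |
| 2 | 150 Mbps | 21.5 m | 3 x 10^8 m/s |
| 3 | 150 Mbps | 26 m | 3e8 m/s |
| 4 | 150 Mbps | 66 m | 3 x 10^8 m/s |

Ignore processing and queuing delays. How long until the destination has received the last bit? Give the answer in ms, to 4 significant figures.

0.1072 ms

Transmission delay per hop = L/R = 4000/150000000 = 0.0266667 ms; 4 hops → 0.106667 ms.
Propagation delays (d/s per hop): 0.000188333, 7.16667e-05, 8.66667e-05, 0.00022 ms; sum = 0.000566667 ms.
End-to-end = 0.1072 ms.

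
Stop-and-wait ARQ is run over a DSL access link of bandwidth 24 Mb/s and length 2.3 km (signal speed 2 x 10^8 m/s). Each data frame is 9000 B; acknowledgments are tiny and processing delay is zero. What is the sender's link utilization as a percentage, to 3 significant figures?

t_tx = L/R = 72000/24000000 = 0.003 s.
t_prop = 2300/200000000 = 1.15e-05 s; RTT = 2.3e-05 s.
Cycle = t_tx + RTT = 0.003023 s.
Utilization = t_tx / cycle = 0.003/0.003023 = 99.2 %.

99.2 %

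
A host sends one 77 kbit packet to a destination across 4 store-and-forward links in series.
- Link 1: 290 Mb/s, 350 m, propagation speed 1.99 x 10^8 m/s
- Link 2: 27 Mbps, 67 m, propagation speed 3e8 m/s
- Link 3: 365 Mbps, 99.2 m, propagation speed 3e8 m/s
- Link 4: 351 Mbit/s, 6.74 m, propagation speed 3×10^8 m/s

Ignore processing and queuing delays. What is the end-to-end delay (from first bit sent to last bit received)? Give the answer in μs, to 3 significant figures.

3550 μs

L = 77000 bits.
Transmission delays (L/R per hop): 265.517, 2851.85, 210.959, 219.373 μs; sum = 3547.7 μs.
Propagation delays (d/s per hop): 1.75879, 0.223333, 0.330667, 0.0224667 μs; sum = 2.33526 μs.
End-to-end = 3550 μs.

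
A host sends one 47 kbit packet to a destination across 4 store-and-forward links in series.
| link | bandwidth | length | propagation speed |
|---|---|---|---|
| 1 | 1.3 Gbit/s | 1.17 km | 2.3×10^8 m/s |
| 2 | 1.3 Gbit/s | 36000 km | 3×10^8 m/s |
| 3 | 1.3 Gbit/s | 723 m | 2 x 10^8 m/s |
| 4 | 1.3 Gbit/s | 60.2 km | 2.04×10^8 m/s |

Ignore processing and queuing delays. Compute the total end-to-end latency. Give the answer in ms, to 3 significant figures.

120 ms

L = 47000 bits.
Transmission delay per hop = L/R = 47000/1300000000 = 0.0361538 ms; 4 hops → 0.144615 ms.
Propagation delays (d/s per hop): 0.00508696, 120, 0.003615, 0.295098 ms; sum = 120.304 ms.
End-to-end = 120 ms.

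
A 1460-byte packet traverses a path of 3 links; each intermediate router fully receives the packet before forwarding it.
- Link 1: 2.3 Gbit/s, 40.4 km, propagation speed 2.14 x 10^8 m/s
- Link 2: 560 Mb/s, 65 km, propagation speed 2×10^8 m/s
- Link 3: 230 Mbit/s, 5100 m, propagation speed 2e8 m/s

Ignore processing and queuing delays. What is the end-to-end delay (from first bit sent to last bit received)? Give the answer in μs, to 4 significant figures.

L = 1460 × 8 = 11680 bits.
Transmission delays (L/R per hop): 5.07826, 20.8571, 50.7826 μs; sum = 76.718 μs.
Propagation delays (d/s per hop): 188.785, 325, 25.5 μs; sum = 539.285 μs.
End-to-end = 616.0 μs.

616.0 μs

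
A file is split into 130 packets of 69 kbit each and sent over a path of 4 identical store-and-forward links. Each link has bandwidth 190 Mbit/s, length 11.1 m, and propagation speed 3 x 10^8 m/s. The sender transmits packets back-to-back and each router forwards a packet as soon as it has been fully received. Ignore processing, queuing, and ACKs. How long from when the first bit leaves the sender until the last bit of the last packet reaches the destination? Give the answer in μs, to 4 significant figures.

Per-hop transmission t_tx = L/R = 69000/190000000 = 363.158 μs.
Per-hop propagation t_prop = 11.1/300000000 = 0.037 μs.
Pipeline fill: first packet needs 4·t_tx to clear all hops; remaining 129 packets each add one t_tx.
Total = (4+130-1)·t_tx + 4·t_prop = 133·363.158 + 4·0.037 = 48300 μs.

48300 μs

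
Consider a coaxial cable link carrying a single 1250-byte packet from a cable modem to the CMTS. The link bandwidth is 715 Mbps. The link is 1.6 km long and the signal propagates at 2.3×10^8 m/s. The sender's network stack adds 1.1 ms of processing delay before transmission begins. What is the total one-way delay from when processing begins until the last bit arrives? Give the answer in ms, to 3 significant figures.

1.12 ms

L = 1250 × 8 = 10000 bits.
Transmission delay = L/R = 10000 / 715000000 = 0.013986 ms.
Propagation delay = d/s = 1600 m / 2.3e+08 m/s = 0.00695652 ms.
Plus processing delay 1.1 ms = 1.1 ms.
Total = 1.12 ms.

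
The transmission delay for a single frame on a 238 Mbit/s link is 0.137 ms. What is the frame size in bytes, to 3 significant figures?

L = R × t_tx = 238000000 b/s × 0.000137 s = 32606 bits.
In bytes: 32606 / 8 = 4080 bytes.

4080 bytes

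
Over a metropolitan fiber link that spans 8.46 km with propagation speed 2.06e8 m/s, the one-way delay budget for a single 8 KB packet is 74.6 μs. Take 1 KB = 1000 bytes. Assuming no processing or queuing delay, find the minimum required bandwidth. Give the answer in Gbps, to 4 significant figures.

1.909 Gbps

L = 64000 bits.
Propagation delay = 8460 / 206000000 = 41.068 μs.
Transmission budget = 74.6 − 41.068 = 33.532 μs.
R ≥ L / t_tx = 64000 bits / 3.3532e-05 s = 1.909 Gbps.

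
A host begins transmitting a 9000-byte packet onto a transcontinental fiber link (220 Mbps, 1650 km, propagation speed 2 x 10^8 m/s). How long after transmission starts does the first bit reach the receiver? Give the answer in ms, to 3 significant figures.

First bit experiences only propagation delay: d/s = 1650000/200000000 = 8.25 ms.

8.25 ms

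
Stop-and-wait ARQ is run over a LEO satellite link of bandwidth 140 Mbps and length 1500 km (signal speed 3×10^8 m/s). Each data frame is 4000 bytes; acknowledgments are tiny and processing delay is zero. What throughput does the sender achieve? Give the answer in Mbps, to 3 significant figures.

t_tx = L/R = 32000/140000000 = 0.000228571 s.
t_prop = 1500000/300000000 = 0.005 s; RTT = 0.01 s.
Cycle = t_tx + RTT = 0.0102286 s.
Throughput = L / cycle = 32000 / 0.0102286 = 3.13 Mbps.

3.13 Mbps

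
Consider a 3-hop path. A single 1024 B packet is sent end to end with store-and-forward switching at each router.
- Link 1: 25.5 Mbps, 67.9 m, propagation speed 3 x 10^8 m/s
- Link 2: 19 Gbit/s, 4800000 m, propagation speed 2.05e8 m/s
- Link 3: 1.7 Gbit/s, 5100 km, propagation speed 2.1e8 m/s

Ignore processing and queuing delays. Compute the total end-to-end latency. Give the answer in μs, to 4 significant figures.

L = 1024 × 8 = 8192 bits.
Transmission delays (L/R per hop): 321.255, 0.431158, 4.81882 μs; sum = 326.505 μs.
Propagation delays (d/s per hop): 0.226333, 23414.6, 24285.7 μs; sum = 47700.6 μs.
End-to-end = 48030 μs.

48030 μs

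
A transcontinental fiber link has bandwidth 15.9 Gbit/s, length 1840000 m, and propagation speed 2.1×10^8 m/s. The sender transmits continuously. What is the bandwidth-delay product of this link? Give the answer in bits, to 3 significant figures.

Propagation delay = 1840000 / 210000000 = 0.0087619 s.
BDP = R × t_prop = 15900000000 × 0.0087619 = 139314000 bits.

139000000 bits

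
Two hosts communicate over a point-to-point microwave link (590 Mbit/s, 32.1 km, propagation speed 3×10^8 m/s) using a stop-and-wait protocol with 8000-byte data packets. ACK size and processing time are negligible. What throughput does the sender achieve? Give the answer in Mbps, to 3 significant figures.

t_tx = L/R = 64000/590000000 = 0.000108475 s.
t_prop = 32100/300000000 = 0.000107 s; RTT = 0.000214 s.
Cycle = t_tx + RTT = 0.000322475 s.
Throughput = L / cycle = 64000 / 0.000322475 = 198 Mbps.

198 Mbps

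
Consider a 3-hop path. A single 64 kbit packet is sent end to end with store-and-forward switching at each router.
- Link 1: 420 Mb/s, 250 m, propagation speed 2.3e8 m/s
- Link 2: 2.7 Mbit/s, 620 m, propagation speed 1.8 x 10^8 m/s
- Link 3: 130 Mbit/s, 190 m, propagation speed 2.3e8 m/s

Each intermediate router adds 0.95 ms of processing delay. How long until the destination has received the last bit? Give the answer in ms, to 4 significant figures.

26.25 ms

L = 64000 bits.
Transmission delays (L/R per hop): 0.152381, 23.7037, 0.492308 ms; sum = 24.3484 ms.
Propagation delays (d/s per hop): 0.00108696, 0.00344444, 0.000826087 ms; sum = 0.00535749 ms.
Processing at 2 router(s): 2 × 0.95 ms = 1.9 ms.
End-to-end = 26.25 ms.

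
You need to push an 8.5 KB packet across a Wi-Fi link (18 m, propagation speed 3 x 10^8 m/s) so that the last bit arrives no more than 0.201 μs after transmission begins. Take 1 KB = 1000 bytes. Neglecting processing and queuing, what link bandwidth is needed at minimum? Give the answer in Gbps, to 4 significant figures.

482.3 Gbps

L = 68000 bits.
Propagation delay = 18 / 300000000 = 0.06 μs.
Transmission budget = 0.201 − 0.06 = 0.141 μs.
R ≥ L / t_tx = 68000 bits / 1.41e-07 s = 482.3 Gbps.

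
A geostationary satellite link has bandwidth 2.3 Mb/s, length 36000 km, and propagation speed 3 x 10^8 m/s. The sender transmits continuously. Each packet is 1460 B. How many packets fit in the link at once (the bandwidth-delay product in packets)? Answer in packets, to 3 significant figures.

23.6 packets

Propagation delay = 36000000 / 300000000 = 0.12 s.
BDP = R × t_prop = 2300000 × 0.12 = 276000 bits.
In packets of 11680 bits: 23.6 packets.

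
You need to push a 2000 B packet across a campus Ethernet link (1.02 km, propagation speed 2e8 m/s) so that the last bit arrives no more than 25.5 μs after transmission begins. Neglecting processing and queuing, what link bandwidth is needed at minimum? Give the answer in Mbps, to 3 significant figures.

L = 16000 bits.
Propagation delay = 1020 / 200000000 = 5.1 μs.
Transmission budget = 25.5 − 5.1 = 20.4 μs.
R ≥ L / t_tx = 16000 bits / 2.04e-05 s = 784 Mbps.

784 Mbps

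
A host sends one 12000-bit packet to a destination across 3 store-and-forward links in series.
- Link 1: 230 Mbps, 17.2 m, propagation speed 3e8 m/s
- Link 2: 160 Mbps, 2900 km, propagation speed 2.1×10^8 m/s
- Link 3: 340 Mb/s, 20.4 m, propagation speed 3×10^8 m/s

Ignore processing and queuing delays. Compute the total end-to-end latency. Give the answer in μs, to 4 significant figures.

Transmission delays (L/R per hop): 52.1739, 75, 35.2941 μs; sum = 162.468 μs.
Propagation delays (d/s per hop): 0.0573333, 13809.5, 0.068 μs; sum = 13809.6 μs.
End-to-end = 13970 μs.

13970 μs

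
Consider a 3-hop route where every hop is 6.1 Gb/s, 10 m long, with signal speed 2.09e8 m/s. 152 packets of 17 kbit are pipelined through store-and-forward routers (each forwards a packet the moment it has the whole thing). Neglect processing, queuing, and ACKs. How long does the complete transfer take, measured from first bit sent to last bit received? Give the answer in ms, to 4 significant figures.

0.4293 ms

Per-hop transmission t_tx = L/R = 17000/6100000000 = 0.00278689 ms.
Per-hop propagation t_prop = 10/209000000 = 4.78469e-05 ms.
Pipeline fill: first packet needs 3·t_tx to clear all hops; remaining 151 packets each add one t_tx.
Total = (3+152-1)·t_tx + 3·t_prop = 154·0.00278689 + 3·4.78469e-05 = 0.4293 ms.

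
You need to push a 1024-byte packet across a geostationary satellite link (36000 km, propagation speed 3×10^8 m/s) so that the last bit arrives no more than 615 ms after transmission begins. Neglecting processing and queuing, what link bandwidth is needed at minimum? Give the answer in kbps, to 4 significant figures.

L = 8192 bits.
Propagation delay = 36000000 / 300000000 = 120 ms.
Transmission budget = 615 − 120 = 495 ms.
R ≥ L / t_tx = 8192 bits / 0.495 s = 16.55 kbps.

16.55 kbps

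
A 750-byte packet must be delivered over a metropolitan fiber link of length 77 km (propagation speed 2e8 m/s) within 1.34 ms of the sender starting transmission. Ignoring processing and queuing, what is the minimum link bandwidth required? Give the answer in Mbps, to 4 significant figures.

L = 6000 bits.
Propagation delay = 77000 / 200000000 = 0.385 ms.
Transmission budget = 1.34 − 0.385 = 0.955 ms.
R ≥ L / t_tx = 6000 bits / 0.000955 s = 6.283 Mbps.

6.283 Mbps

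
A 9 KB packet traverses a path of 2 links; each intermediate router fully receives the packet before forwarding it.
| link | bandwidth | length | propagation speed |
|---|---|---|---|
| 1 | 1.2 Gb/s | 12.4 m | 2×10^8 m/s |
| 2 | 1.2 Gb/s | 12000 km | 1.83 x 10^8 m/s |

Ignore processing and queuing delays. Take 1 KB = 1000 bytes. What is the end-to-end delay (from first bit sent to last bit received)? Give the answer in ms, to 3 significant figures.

65.7 ms

L = 72000 bits.
Transmission delay per hop = L/R = 72000/1200000000 = 0.06 ms; 2 hops → 0.12 ms.
Propagation delays (d/s per hop): 6.2e-05, 65.5738 ms; sum = 65.5738 ms.
End-to-end = 65.7 ms.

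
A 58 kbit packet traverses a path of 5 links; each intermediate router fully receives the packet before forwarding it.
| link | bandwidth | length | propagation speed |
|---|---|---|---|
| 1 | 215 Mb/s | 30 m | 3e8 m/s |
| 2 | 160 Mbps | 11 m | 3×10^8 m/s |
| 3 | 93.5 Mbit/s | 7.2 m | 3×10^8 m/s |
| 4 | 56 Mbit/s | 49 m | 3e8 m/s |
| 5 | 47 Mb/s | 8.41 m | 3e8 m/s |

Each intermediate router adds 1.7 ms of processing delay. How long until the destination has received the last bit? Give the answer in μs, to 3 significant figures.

10300 μs

L = 58000 bits.
Transmission delays (L/R per hop): 269.767, 362.5, 620.321, 1035.71, 1234.04 μs; sum = 3522.35 μs.
Propagation delays (d/s per hop): 0.1, 0.0366667, 0.024, 0.163333, 0.0280333 μs; sum = 0.352033 μs.
Processing at 4 router(s): 4 × 1.7 ms = 6800 μs.
End-to-end = 10300 μs.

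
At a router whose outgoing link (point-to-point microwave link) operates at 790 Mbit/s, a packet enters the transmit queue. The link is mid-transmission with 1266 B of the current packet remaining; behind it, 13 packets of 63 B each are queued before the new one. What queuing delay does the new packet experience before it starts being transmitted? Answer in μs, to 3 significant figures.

21.1 μs

Each queued packet: L/R = 504/790000000 = 0.637975 μs.
13 queued → 8.29367 μs.
Plus remaining 10128 bits of current packet: 12.8203 μs.
Queuing delay = 21.1 μs.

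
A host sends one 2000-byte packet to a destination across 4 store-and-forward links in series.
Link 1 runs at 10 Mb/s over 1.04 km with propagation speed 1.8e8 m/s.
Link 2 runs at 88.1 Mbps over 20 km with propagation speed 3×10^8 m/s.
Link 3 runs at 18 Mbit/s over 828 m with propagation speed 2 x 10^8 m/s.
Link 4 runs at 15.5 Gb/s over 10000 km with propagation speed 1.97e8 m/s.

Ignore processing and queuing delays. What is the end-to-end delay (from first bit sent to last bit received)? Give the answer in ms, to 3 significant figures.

L = 2000 × 8 = 16000 bits.
Transmission delays (L/R per hop): 1.6, 0.181612, 0.888889, 0.00103226 ms; sum = 2.67153 ms.
Propagation delays (d/s per hop): 0.00577778, 0.0666667, 0.00414, 50.7614 ms; sum = 50.838 ms.
End-to-end = 53.5 ms.

53.5 ms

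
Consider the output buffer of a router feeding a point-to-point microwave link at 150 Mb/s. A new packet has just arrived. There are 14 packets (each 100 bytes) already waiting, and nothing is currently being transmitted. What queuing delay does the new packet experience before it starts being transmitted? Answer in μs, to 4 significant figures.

74.67 μs

Each queued packet: L/R = 800/150000000 = 5.33333 μs.
14 queued → 74.6667 μs.
Queuing delay = 74.67 μs.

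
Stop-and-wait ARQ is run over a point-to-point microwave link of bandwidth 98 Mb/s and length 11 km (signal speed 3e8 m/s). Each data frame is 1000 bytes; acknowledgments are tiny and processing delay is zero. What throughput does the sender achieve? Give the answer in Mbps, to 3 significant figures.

t_tx = L/R = 8000/98000000 = 8.16327e-05 s.
t_prop = 11000/300000000 = 3.66667e-05 s; RTT = 7.33333e-05 s.
Cycle = t_tx + RTT = 0.000154966 s.
Throughput = L / cycle = 8000 / 0.000154966 = 51.6 Mbps.

51.6 Mbps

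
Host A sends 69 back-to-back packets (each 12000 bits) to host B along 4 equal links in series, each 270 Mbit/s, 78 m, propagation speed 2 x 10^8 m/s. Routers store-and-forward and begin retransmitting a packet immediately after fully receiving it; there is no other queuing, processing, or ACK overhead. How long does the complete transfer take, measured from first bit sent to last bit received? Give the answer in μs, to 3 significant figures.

3200 μs

Per-hop transmission t_tx = L/R = 12000/270000000 = 44.4444 μs.
Per-hop propagation t_prop = 78/200000000 = 0.39 μs.
Pipeline fill: first packet needs 4·t_tx to clear all hops; remaining 68 packets each add one t_tx.
Total = (4+69-1)·t_tx + 4·t_prop = 72·44.4444 + 4·0.39 = 3200 μs.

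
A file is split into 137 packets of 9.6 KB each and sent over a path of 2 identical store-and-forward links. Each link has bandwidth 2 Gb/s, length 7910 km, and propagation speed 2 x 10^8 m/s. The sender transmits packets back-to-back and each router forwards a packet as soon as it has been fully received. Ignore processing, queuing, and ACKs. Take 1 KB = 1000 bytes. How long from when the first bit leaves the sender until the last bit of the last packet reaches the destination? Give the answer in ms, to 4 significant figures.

84.40 ms

Per-hop transmission t_tx = L/R = 76800/2000000000 = 0.0384 ms.
Per-hop propagation t_prop = 7910000/200000000 = 39.55 ms.
Pipeline fill: first packet needs 2·t_tx to clear all hops; remaining 136 packets each add one t_tx.
Total = (2+137-1)·t_tx + 2·t_prop = 138·0.0384 + 2·39.55 = 84.40 ms.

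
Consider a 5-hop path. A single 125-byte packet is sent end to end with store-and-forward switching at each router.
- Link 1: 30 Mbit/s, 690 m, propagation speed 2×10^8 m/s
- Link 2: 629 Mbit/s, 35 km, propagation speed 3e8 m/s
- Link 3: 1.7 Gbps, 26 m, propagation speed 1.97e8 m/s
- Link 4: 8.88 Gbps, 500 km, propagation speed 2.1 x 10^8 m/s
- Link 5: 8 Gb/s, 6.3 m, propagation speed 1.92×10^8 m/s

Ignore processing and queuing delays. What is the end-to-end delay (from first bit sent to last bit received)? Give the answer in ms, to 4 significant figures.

L = 125 × 8 = 1000 bits.
Transmission delays (L/R per hop): 0.0333333, 0.00158983, 0.000588235, 0.000112613, 0.000125 ms; sum = 0.035749 ms.
Propagation delays (d/s per hop): 0.00345, 0.116667, 0.00013198, 2.38095, 3.28125e-05 ms; sum = 2.50123 ms.
End-to-end = 2.537 ms.

2.537 ms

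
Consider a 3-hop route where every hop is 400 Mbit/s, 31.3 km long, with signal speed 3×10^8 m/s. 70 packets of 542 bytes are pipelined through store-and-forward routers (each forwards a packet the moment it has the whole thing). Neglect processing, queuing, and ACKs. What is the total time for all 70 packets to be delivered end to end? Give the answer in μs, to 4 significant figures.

1093 μs

Per-hop transmission t_tx = L/R = 4336/400000000 = 10.84 μs.
Per-hop propagation t_prop = 31300/300000000 = 104.333 μs.
Pipeline fill: first packet needs 3·t_tx to clear all hops; remaining 69 packets each add one t_tx.
Total = (3+70-1)·t_tx + 3·t_prop = 72·10.84 + 3·104.333 = 1093 μs.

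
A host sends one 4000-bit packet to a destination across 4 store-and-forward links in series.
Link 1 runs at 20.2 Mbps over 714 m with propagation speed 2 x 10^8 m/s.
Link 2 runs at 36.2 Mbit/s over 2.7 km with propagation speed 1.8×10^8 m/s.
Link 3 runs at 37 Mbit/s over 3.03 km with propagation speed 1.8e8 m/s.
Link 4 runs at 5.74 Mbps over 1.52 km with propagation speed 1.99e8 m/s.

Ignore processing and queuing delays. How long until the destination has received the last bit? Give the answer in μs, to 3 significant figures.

1160 μs

Transmission delays (L/R per hop): 198.02, 110.497, 108.108, 696.864 μs; sum = 1113.49 μs.
Propagation delays (d/s per hop): 3.57, 15, 16.8333, 7.63819 μs; sum = 43.0415 μs.
End-to-end = 1160 μs.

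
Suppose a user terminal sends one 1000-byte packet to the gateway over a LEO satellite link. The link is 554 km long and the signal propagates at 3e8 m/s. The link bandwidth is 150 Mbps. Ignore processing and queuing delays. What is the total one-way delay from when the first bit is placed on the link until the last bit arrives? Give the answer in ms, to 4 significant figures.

1.900 ms

L = 1000 × 8 = 8000 bits.
Transmission delay = L/R = 8000 / 150000000 = 0.0533333 ms.
Propagation delay = d/s = 554000 m / 300000000 m/s = 1.84667 ms.
Total = 1.900 ms.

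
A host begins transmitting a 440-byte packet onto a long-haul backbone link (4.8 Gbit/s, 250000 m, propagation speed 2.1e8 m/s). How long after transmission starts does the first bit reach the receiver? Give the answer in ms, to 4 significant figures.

1.190 ms

First bit experiences only propagation delay: d/s = 250000/210000000 = 1.190 ms.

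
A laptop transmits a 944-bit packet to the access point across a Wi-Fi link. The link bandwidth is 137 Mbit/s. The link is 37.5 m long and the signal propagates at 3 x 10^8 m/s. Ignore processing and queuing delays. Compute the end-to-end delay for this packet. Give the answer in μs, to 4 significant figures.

7.016 μs

Transmission delay = L/R = 944 / 137000000 = 6.89051 μs.
Propagation delay = d/s = 37.5 m / 300000000 m/s = 0.125 μs.
Total = 7.016 μs.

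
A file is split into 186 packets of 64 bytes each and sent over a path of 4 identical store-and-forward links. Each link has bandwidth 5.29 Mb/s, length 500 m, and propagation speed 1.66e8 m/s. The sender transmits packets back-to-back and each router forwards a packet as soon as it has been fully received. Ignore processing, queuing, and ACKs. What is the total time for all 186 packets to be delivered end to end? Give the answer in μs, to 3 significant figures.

Per-hop transmission t_tx = L/R = 512/5290000 = 96.7864 μs.
Per-hop propagation t_prop = 500/166000000 = 3.01205 μs.
Pipeline fill: first packet needs 4·t_tx to clear all hops; remaining 185 packets each add one t_tx.
Total = (4+186-1)·t_tx + 4·t_prop = 189·96.7864 + 4·3.01205 = 18300 μs.

18300 μs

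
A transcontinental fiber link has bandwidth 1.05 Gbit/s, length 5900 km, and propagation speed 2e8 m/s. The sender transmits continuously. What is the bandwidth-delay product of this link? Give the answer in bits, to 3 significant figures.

Propagation delay = 5900000 / 200000000 = 0.0295 s.
BDP = R × t_prop = 1050000000 × 0.0295 = 30975000 bits.

31000000 bits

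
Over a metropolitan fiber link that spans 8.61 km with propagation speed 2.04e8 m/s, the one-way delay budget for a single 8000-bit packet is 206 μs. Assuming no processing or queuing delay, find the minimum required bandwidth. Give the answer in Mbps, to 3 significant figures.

Propagation delay = 8610 / 204000000 = 42.2059 μs.
Transmission budget = 206 − 42.2059 = 163.794 μs.
R ≥ L / t_tx = 8000 bits / 0.000163794 s = 48.8 Mbps.

48.8 Mbps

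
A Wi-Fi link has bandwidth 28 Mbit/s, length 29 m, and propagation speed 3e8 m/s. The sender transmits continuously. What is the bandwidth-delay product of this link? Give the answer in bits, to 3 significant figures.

2.71 bits

Propagation delay = 29 / 300000000 = 9.66667e-08 s.
BDP = R × t_prop = 28000000 × 9.66667e-08 = 2.70667 bits.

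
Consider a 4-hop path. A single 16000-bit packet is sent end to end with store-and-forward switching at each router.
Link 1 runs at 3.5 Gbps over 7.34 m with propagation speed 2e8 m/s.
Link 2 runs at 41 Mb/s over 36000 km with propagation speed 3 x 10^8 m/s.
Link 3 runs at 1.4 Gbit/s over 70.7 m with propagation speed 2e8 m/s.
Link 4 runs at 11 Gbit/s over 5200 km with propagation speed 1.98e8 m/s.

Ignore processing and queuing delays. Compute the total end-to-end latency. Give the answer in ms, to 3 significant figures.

147 ms

Transmission delays (L/R per hop): 0.00457143, 0.390244, 0.0114286, 0.00145455 ms; sum = 0.407698 ms.
Propagation delays (d/s per hop): 3.67e-05, 120, 0.0003535, 26.2626 ms; sum = 146.263 ms.
End-to-end = 147 ms.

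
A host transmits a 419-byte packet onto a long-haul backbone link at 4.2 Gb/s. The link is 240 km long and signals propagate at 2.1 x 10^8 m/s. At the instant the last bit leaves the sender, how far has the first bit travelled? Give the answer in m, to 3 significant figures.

168 m

t_tx = L/R = 3352/4200000000 = 7.98095e-07 s.
Distance = s × t_tx = 210000000 × 7.98095e-07 = 168 m.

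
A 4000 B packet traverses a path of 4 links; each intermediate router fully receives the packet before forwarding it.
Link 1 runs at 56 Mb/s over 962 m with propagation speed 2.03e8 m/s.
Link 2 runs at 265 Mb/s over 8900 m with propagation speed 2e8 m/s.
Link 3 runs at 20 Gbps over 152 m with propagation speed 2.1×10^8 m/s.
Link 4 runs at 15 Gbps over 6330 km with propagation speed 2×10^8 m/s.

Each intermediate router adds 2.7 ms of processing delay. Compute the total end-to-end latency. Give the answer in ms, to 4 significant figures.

L = 4000 × 8 = 32000 bits.
Transmission delays (L/R per hop): 0.571429, 0.120755, 0.0016, 0.00213333 ms; sum = 0.695917 ms.
Propagation delays (d/s per hop): 0.00473892, 0.0445, 0.00072381, 31.65 ms; sum = 31.7 ms.
Processing at 3 router(s): 3 × 2.7 ms = 8.1 ms.
End-to-end = 40.50 ms.

40.50 ms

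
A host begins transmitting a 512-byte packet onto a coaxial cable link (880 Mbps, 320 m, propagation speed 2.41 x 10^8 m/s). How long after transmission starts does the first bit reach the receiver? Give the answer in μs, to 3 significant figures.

First bit experiences only propagation delay: d/s = 320/241000000 = 1.33 μs.

1.33 μs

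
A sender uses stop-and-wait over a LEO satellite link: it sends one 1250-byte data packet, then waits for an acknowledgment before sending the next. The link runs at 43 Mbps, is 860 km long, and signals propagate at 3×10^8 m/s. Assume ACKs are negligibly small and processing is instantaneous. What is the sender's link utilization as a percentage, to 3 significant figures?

3.90 %

t_tx = L/R = 10000/43000000 = 0.000232558 s.
t_prop = 860000/300000000 = 0.00286667 s; RTT = 0.00573333 s.
Cycle = t_tx + RTT = 0.00596589 s.
Utilization = t_tx / cycle = 0.000232558/0.00596589 = 3.90 %.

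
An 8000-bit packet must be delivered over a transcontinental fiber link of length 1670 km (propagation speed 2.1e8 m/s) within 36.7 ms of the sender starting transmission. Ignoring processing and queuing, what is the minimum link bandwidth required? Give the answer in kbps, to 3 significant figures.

Propagation delay = 1670000 / 210000000 = 7.95238 ms.
Transmission budget = 36.7 − 7.95238 = 28.7476 ms.
R ≥ L / t_tx = 8000 bits / 0.0287476 s = 278 kbps.

278 kbps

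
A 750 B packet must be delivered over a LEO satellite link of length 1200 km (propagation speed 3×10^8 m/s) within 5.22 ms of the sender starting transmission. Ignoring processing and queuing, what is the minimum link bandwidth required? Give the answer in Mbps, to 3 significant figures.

L = 6000 bits.
Propagation delay = 1200000 / 300000000 = 4 ms.
Transmission budget = 5.22 − 4 = 1.22 ms.
R ≥ L / t_tx = 6000 bits / 0.00122 s = 4.92 Mbps.

4.92 Mbps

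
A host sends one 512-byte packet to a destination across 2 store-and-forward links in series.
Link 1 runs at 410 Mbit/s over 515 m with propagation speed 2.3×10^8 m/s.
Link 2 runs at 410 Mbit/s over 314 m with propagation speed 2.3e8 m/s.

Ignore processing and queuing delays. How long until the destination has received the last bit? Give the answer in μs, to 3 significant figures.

23.6 μs

L = 512 × 8 = 4096 bits.
Transmission delay per hop = L/R = 4096/410000000 = 9.99024 μs; 2 hops → 19.9805 μs.
Propagation delays (d/s per hop): 2.23913, 1.36522 μs; sum = 3.60435 μs.
End-to-end = 23.6 μs.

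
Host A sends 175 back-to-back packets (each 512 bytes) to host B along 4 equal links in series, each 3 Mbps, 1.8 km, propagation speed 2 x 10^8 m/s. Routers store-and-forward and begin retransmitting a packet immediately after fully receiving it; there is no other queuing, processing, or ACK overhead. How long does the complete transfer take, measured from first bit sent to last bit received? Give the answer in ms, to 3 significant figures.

Per-hop transmission t_tx = L/R = 4096/3000000 = 1.36533 ms.
Per-hop propagation t_prop = 1800/200000000 = 0.009 ms.
Pipeline fill: first packet needs 4·t_tx to clear all hops; remaining 174 packets each add one t_tx.
Total = (4+175-1)·t_tx + 4·t_prop = 178·1.36533 + 4·0.009 = 243 ms.

243 ms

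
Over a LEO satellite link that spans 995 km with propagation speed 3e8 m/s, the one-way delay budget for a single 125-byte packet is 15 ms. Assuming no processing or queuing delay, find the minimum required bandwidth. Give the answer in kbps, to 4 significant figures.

L = 1000 bits.
Propagation delay = 995000 / 300000000 = 3.31667 ms.
Transmission budget = 15 − 3.31667 = 11.6833 ms.
R ≥ L / t_tx = 1000 bits / 0.0116833 s = 85.59 kbps.

85.59 kbps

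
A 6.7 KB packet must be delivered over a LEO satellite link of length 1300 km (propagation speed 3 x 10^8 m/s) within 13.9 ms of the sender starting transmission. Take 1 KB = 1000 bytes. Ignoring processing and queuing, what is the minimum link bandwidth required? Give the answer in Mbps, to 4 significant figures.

5.603 Mbps

L = 53600 bits.
Propagation delay = 1300000 / 300000000 = 4.33333 ms.
Transmission budget = 13.9 − 4.33333 = 9.56667 ms.
R ≥ L / t_tx = 53600 bits / 0.00956667 s = 5.603 Mbps.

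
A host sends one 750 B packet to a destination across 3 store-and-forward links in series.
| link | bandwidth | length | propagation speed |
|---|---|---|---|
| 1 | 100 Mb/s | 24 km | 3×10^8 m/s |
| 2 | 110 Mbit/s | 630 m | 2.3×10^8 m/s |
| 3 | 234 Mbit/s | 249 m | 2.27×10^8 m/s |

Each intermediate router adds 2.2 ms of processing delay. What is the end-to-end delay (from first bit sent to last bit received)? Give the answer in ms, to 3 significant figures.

L = 750 × 8 = 6000 bits.
Transmission delays (L/R per hop): 0.06, 0.0545455, 0.025641 ms; sum = 0.140186 ms.
Propagation delays (d/s per hop): 0.08, 0.00273913, 0.00109692 ms; sum = 0.083836 ms.
Processing at 2 router(s): 2 × 2.2 ms = 4.4 ms.
End-to-end = 4.62 ms.

4.62 ms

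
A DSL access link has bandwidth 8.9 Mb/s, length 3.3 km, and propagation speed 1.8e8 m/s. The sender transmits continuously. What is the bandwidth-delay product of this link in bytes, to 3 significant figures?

Propagation delay = 3300 / 180000000 = 1.83333e-05 s.
BDP = R × t_prop = 8900000 × 1.83333e-05 = 163.167 bits.
In bytes: 163.167/8 = 20.4 bytes.

20.4 bytes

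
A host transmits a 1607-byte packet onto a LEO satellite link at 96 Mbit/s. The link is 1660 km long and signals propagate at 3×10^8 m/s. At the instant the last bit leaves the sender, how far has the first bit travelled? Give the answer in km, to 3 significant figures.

40.2 km

t_tx = L/R = 12856/96000000 = 0.000133917 s.
Distance = s × t_tx = 300000000 × 0.000133917 = 40.2 km.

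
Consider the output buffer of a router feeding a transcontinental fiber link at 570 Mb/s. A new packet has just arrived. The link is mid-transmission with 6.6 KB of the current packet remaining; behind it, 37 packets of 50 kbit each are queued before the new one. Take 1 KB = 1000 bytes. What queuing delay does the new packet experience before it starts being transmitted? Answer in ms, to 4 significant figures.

Each queued packet: L/R = 50000/570000000 = 0.0877193 ms.
37 queued → 3.24561 ms.
Plus remaining 52800 bits of current packet: 0.0926316 ms.
Queuing delay = 3.338 ms.

3.338 ms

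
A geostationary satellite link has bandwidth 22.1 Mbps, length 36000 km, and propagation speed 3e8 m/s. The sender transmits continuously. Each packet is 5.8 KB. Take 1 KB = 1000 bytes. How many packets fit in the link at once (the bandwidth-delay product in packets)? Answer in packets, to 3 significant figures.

Propagation delay = 36000000 / 300000000 = 0.12 s.
BDP = R × t_prop = 22100000 × 0.12 = 2652000 bits.
In packets of 46400 bits: 57.2 packets.

57.2 packets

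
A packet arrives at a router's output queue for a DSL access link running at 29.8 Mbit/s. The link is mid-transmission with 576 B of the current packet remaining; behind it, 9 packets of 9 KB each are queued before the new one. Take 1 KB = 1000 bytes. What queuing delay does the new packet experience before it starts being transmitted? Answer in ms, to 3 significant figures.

21.9 ms

Each queued packet: L/R = 72000/29800000 = 2.41611 ms.
9 queued → 21.745 ms.
Plus remaining 4608 bits of current packet: 0.154631 ms.
Queuing delay = 21.9 ms.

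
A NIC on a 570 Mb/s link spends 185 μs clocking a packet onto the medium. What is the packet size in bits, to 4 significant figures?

L = R × t_tx = 570000000 b/s × 0.000185 s = 105450 bits.

105500 bits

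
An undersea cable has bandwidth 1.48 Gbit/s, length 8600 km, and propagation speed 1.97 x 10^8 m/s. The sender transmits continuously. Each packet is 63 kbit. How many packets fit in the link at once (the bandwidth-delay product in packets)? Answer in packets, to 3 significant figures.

Propagation delay = 8600000 / 197000000 = 0.0436548 s.
BDP = R × t_prop = 1480000000 × 0.0436548 = 64609100 bits.
In packets of 63000 bits: 1030 packets.

1030 packets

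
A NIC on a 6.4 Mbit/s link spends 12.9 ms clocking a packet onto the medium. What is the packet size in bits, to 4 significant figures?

82560 bits

L = R × t_tx = 6400000 b/s × 0.0129 s = 82560 bits.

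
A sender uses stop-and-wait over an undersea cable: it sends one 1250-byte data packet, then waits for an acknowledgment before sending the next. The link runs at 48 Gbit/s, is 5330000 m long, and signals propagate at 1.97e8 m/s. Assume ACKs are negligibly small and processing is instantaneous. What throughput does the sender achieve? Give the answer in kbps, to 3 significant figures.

185 kbps

t_tx = L/R = 10000/48000000000 = 2.08333e-07 s.
t_prop = 5330000/197000000 = 0.0270558 s; RTT = 0.0541117 s.
Cycle = t_tx + RTT = 0.0541119 s.
Throughput = L / cycle = 10000 / 0.0541119 = 185 kbps.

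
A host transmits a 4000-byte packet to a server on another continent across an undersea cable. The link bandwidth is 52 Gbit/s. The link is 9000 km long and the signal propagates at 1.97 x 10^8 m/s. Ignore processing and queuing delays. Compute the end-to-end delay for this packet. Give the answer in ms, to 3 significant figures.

45.7 ms

L = 4000 × 8 = 32000 bits.
Transmission delay = L/R = 32000 / 52000000000 = 0.000615385 ms.
Propagation delay = d/s = 9000000 m / 197000000 m/s = 45.6853 ms.
Total = 45.7 ms.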